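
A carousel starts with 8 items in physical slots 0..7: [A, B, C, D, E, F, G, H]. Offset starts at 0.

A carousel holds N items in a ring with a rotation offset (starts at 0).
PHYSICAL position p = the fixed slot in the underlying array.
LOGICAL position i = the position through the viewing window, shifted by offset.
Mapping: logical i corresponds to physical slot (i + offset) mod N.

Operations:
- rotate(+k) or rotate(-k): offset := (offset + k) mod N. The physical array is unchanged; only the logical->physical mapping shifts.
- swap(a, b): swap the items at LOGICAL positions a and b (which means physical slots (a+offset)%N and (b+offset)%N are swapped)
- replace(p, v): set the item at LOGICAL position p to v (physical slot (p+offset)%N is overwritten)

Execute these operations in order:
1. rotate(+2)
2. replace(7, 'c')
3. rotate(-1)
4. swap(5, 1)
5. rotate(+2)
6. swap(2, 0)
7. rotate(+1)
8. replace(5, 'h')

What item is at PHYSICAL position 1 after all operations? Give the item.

Answer: h

Derivation:
After op 1 (rotate(+2)): offset=2, physical=[A,B,C,D,E,F,G,H], logical=[C,D,E,F,G,H,A,B]
After op 2 (replace(7, 'c')): offset=2, physical=[A,c,C,D,E,F,G,H], logical=[C,D,E,F,G,H,A,c]
After op 3 (rotate(-1)): offset=1, physical=[A,c,C,D,E,F,G,H], logical=[c,C,D,E,F,G,H,A]
After op 4 (swap(5, 1)): offset=1, physical=[A,c,G,D,E,F,C,H], logical=[c,G,D,E,F,C,H,A]
After op 5 (rotate(+2)): offset=3, physical=[A,c,G,D,E,F,C,H], logical=[D,E,F,C,H,A,c,G]
After op 6 (swap(2, 0)): offset=3, physical=[A,c,G,F,E,D,C,H], logical=[F,E,D,C,H,A,c,G]
After op 7 (rotate(+1)): offset=4, physical=[A,c,G,F,E,D,C,H], logical=[E,D,C,H,A,c,G,F]
After op 8 (replace(5, 'h')): offset=4, physical=[A,h,G,F,E,D,C,H], logical=[E,D,C,H,A,h,G,F]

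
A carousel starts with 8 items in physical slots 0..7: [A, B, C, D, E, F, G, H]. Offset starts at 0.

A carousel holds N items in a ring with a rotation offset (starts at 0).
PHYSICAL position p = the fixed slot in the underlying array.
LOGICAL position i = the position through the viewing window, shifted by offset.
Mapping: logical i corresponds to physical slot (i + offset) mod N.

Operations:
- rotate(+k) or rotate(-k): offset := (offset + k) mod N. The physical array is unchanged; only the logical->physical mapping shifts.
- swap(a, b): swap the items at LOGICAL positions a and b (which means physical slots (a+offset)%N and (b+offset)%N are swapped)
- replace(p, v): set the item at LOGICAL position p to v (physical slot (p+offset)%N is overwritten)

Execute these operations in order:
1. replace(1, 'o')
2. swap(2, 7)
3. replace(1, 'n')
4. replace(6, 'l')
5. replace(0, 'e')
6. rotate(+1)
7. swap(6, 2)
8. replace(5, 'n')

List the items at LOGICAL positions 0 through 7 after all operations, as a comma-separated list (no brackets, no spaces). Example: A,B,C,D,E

After op 1 (replace(1, 'o')): offset=0, physical=[A,o,C,D,E,F,G,H], logical=[A,o,C,D,E,F,G,H]
After op 2 (swap(2, 7)): offset=0, physical=[A,o,H,D,E,F,G,C], logical=[A,o,H,D,E,F,G,C]
After op 3 (replace(1, 'n')): offset=0, physical=[A,n,H,D,E,F,G,C], logical=[A,n,H,D,E,F,G,C]
After op 4 (replace(6, 'l')): offset=0, physical=[A,n,H,D,E,F,l,C], logical=[A,n,H,D,E,F,l,C]
After op 5 (replace(0, 'e')): offset=0, physical=[e,n,H,D,E,F,l,C], logical=[e,n,H,D,E,F,l,C]
After op 6 (rotate(+1)): offset=1, physical=[e,n,H,D,E,F,l,C], logical=[n,H,D,E,F,l,C,e]
After op 7 (swap(6, 2)): offset=1, physical=[e,n,H,C,E,F,l,D], logical=[n,H,C,E,F,l,D,e]
After op 8 (replace(5, 'n')): offset=1, physical=[e,n,H,C,E,F,n,D], logical=[n,H,C,E,F,n,D,e]

Answer: n,H,C,E,F,n,D,e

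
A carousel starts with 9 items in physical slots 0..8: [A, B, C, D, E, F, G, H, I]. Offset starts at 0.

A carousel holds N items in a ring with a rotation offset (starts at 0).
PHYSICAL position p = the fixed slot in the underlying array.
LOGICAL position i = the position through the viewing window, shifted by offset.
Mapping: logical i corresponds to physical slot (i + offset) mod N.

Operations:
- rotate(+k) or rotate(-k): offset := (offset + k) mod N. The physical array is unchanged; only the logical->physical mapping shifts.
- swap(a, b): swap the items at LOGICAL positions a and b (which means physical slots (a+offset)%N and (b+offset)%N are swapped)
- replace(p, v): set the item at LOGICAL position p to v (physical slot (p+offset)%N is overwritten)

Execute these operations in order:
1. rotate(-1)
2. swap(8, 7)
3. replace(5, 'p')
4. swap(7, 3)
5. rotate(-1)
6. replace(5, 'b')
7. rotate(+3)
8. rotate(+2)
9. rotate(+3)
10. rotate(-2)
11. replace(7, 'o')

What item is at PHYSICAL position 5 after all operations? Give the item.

Answer: F

Derivation:
After op 1 (rotate(-1)): offset=8, physical=[A,B,C,D,E,F,G,H,I], logical=[I,A,B,C,D,E,F,G,H]
After op 2 (swap(8, 7)): offset=8, physical=[A,B,C,D,E,F,H,G,I], logical=[I,A,B,C,D,E,F,H,G]
After op 3 (replace(5, 'p')): offset=8, physical=[A,B,C,D,p,F,H,G,I], logical=[I,A,B,C,D,p,F,H,G]
After op 4 (swap(7, 3)): offset=8, physical=[A,B,H,D,p,F,C,G,I], logical=[I,A,B,H,D,p,F,C,G]
After op 5 (rotate(-1)): offset=7, physical=[A,B,H,D,p,F,C,G,I], logical=[G,I,A,B,H,D,p,F,C]
After op 6 (replace(5, 'b')): offset=7, physical=[A,B,H,b,p,F,C,G,I], logical=[G,I,A,B,H,b,p,F,C]
After op 7 (rotate(+3)): offset=1, physical=[A,B,H,b,p,F,C,G,I], logical=[B,H,b,p,F,C,G,I,A]
After op 8 (rotate(+2)): offset=3, physical=[A,B,H,b,p,F,C,G,I], logical=[b,p,F,C,G,I,A,B,H]
After op 9 (rotate(+3)): offset=6, physical=[A,B,H,b,p,F,C,G,I], logical=[C,G,I,A,B,H,b,p,F]
After op 10 (rotate(-2)): offset=4, physical=[A,B,H,b,p,F,C,G,I], logical=[p,F,C,G,I,A,B,H,b]
After op 11 (replace(7, 'o')): offset=4, physical=[A,B,o,b,p,F,C,G,I], logical=[p,F,C,G,I,A,B,o,b]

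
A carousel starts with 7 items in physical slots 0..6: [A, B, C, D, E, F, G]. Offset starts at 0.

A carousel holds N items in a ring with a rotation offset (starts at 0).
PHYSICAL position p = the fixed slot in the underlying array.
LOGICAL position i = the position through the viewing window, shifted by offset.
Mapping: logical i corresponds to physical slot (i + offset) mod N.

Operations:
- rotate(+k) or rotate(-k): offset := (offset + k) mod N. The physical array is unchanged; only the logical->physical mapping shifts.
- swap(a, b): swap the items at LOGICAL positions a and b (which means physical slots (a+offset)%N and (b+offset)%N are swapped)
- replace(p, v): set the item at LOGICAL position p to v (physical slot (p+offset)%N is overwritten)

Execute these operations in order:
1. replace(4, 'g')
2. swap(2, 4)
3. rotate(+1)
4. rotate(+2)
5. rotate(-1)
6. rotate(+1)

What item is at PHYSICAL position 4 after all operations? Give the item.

After op 1 (replace(4, 'g')): offset=0, physical=[A,B,C,D,g,F,G], logical=[A,B,C,D,g,F,G]
After op 2 (swap(2, 4)): offset=0, physical=[A,B,g,D,C,F,G], logical=[A,B,g,D,C,F,G]
After op 3 (rotate(+1)): offset=1, physical=[A,B,g,D,C,F,G], logical=[B,g,D,C,F,G,A]
After op 4 (rotate(+2)): offset=3, physical=[A,B,g,D,C,F,G], logical=[D,C,F,G,A,B,g]
After op 5 (rotate(-1)): offset=2, physical=[A,B,g,D,C,F,G], logical=[g,D,C,F,G,A,B]
After op 6 (rotate(+1)): offset=3, physical=[A,B,g,D,C,F,G], logical=[D,C,F,G,A,B,g]

Answer: C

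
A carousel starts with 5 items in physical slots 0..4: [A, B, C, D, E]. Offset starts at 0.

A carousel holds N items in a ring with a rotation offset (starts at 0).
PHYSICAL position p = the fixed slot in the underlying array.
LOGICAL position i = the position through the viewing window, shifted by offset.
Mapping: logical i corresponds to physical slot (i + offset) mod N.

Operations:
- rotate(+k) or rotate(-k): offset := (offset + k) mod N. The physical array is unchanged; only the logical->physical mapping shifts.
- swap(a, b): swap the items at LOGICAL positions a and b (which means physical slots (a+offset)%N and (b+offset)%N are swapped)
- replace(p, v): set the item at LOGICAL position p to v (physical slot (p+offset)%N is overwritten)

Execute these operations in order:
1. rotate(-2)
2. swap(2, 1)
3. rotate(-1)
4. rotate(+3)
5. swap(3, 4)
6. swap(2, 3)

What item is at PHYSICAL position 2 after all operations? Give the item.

After op 1 (rotate(-2)): offset=3, physical=[A,B,C,D,E], logical=[D,E,A,B,C]
After op 2 (swap(2, 1)): offset=3, physical=[E,B,C,D,A], logical=[D,A,E,B,C]
After op 3 (rotate(-1)): offset=2, physical=[E,B,C,D,A], logical=[C,D,A,E,B]
After op 4 (rotate(+3)): offset=0, physical=[E,B,C,D,A], logical=[E,B,C,D,A]
After op 5 (swap(3, 4)): offset=0, physical=[E,B,C,A,D], logical=[E,B,C,A,D]
After op 6 (swap(2, 3)): offset=0, physical=[E,B,A,C,D], logical=[E,B,A,C,D]

Answer: A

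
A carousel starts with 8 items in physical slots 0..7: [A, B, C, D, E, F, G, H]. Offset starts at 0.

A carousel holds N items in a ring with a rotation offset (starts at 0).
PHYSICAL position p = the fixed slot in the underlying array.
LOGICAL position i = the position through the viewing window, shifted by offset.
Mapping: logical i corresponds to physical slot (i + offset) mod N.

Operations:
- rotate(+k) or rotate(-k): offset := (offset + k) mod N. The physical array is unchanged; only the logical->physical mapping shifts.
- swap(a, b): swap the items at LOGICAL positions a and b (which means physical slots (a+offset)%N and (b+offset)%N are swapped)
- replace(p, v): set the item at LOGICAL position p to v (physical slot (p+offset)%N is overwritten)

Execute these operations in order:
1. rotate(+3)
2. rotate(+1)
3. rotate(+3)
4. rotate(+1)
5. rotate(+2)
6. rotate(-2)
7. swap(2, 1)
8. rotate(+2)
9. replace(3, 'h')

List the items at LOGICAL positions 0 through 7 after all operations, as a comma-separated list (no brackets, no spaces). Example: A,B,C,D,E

Answer: B,D,E,h,G,H,A,C

Derivation:
After op 1 (rotate(+3)): offset=3, physical=[A,B,C,D,E,F,G,H], logical=[D,E,F,G,H,A,B,C]
After op 2 (rotate(+1)): offset=4, physical=[A,B,C,D,E,F,G,H], logical=[E,F,G,H,A,B,C,D]
After op 3 (rotate(+3)): offset=7, physical=[A,B,C,D,E,F,G,H], logical=[H,A,B,C,D,E,F,G]
After op 4 (rotate(+1)): offset=0, physical=[A,B,C,D,E,F,G,H], logical=[A,B,C,D,E,F,G,H]
After op 5 (rotate(+2)): offset=2, physical=[A,B,C,D,E,F,G,H], logical=[C,D,E,F,G,H,A,B]
After op 6 (rotate(-2)): offset=0, physical=[A,B,C,D,E,F,G,H], logical=[A,B,C,D,E,F,G,H]
After op 7 (swap(2, 1)): offset=0, physical=[A,C,B,D,E,F,G,H], logical=[A,C,B,D,E,F,G,H]
After op 8 (rotate(+2)): offset=2, physical=[A,C,B,D,E,F,G,H], logical=[B,D,E,F,G,H,A,C]
After op 9 (replace(3, 'h')): offset=2, physical=[A,C,B,D,E,h,G,H], logical=[B,D,E,h,G,H,A,C]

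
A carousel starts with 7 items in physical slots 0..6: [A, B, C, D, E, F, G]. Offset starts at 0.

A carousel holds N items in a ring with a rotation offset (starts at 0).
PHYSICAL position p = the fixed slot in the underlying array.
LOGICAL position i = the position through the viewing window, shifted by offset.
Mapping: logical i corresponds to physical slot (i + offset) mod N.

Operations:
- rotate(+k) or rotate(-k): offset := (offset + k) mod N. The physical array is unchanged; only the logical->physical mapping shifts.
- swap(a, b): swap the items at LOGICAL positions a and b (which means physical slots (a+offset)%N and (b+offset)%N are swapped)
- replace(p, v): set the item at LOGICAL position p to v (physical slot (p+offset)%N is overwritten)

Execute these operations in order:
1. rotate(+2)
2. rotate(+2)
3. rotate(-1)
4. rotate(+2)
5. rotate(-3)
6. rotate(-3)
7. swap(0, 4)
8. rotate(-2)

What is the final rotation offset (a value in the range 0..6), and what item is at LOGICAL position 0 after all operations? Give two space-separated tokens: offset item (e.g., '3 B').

After op 1 (rotate(+2)): offset=2, physical=[A,B,C,D,E,F,G], logical=[C,D,E,F,G,A,B]
After op 2 (rotate(+2)): offset=4, physical=[A,B,C,D,E,F,G], logical=[E,F,G,A,B,C,D]
After op 3 (rotate(-1)): offset=3, physical=[A,B,C,D,E,F,G], logical=[D,E,F,G,A,B,C]
After op 4 (rotate(+2)): offset=5, physical=[A,B,C,D,E,F,G], logical=[F,G,A,B,C,D,E]
After op 5 (rotate(-3)): offset=2, physical=[A,B,C,D,E,F,G], logical=[C,D,E,F,G,A,B]
After op 6 (rotate(-3)): offset=6, physical=[A,B,C,D,E,F,G], logical=[G,A,B,C,D,E,F]
After op 7 (swap(0, 4)): offset=6, physical=[A,B,C,G,E,F,D], logical=[D,A,B,C,G,E,F]
After op 8 (rotate(-2)): offset=4, physical=[A,B,C,G,E,F,D], logical=[E,F,D,A,B,C,G]

Answer: 4 E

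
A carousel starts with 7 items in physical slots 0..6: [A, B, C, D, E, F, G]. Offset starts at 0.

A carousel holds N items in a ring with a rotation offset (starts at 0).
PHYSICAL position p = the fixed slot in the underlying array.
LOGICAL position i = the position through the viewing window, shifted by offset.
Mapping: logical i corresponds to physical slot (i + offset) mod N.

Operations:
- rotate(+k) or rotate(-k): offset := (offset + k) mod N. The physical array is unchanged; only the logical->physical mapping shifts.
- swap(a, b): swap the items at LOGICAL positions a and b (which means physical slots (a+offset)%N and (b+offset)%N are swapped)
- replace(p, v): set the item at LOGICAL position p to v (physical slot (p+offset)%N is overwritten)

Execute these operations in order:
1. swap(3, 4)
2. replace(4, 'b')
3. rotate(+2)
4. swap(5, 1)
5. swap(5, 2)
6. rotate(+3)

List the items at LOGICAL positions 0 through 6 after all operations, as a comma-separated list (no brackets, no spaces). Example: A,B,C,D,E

Answer: F,G,b,B,C,A,E

Derivation:
After op 1 (swap(3, 4)): offset=0, physical=[A,B,C,E,D,F,G], logical=[A,B,C,E,D,F,G]
After op 2 (replace(4, 'b')): offset=0, physical=[A,B,C,E,b,F,G], logical=[A,B,C,E,b,F,G]
After op 3 (rotate(+2)): offset=2, physical=[A,B,C,E,b,F,G], logical=[C,E,b,F,G,A,B]
After op 4 (swap(5, 1)): offset=2, physical=[E,B,C,A,b,F,G], logical=[C,A,b,F,G,E,B]
After op 5 (swap(5, 2)): offset=2, physical=[b,B,C,A,E,F,G], logical=[C,A,E,F,G,b,B]
After op 6 (rotate(+3)): offset=5, physical=[b,B,C,A,E,F,G], logical=[F,G,b,B,C,A,E]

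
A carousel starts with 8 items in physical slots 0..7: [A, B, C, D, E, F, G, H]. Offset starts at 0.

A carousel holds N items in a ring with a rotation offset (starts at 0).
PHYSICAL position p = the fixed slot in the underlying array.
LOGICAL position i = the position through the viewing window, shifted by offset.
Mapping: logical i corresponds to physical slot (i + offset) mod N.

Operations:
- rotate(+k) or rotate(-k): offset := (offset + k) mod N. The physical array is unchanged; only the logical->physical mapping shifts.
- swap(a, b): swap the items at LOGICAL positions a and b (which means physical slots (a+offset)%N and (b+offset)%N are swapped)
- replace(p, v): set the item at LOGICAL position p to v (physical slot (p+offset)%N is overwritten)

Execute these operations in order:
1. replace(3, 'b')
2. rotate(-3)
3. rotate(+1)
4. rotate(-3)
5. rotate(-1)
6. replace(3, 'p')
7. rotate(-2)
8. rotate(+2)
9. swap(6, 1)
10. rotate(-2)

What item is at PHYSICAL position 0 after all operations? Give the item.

After op 1 (replace(3, 'b')): offset=0, physical=[A,B,C,b,E,F,G,H], logical=[A,B,C,b,E,F,G,H]
After op 2 (rotate(-3)): offset=5, physical=[A,B,C,b,E,F,G,H], logical=[F,G,H,A,B,C,b,E]
After op 3 (rotate(+1)): offset=6, physical=[A,B,C,b,E,F,G,H], logical=[G,H,A,B,C,b,E,F]
After op 4 (rotate(-3)): offset=3, physical=[A,B,C,b,E,F,G,H], logical=[b,E,F,G,H,A,B,C]
After op 5 (rotate(-1)): offset=2, physical=[A,B,C,b,E,F,G,H], logical=[C,b,E,F,G,H,A,B]
After op 6 (replace(3, 'p')): offset=2, physical=[A,B,C,b,E,p,G,H], logical=[C,b,E,p,G,H,A,B]
After op 7 (rotate(-2)): offset=0, physical=[A,B,C,b,E,p,G,H], logical=[A,B,C,b,E,p,G,H]
After op 8 (rotate(+2)): offset=2, physical=[A,B,C,b,E,p,G,H], logical=[C,b,E,p,G,H,A,B]
After op 9 (swap(6, 1)): offset=2, physical=[b,B,C,A,E,p,G,H], logical=[C,A,E,p,G,H,b,B]
After op 10 (rotate(-2)): offset=0, physical=[b,B,C,A,E,p,G,H], logical=[b,B,C,A,E,p,G,H]

Answer: b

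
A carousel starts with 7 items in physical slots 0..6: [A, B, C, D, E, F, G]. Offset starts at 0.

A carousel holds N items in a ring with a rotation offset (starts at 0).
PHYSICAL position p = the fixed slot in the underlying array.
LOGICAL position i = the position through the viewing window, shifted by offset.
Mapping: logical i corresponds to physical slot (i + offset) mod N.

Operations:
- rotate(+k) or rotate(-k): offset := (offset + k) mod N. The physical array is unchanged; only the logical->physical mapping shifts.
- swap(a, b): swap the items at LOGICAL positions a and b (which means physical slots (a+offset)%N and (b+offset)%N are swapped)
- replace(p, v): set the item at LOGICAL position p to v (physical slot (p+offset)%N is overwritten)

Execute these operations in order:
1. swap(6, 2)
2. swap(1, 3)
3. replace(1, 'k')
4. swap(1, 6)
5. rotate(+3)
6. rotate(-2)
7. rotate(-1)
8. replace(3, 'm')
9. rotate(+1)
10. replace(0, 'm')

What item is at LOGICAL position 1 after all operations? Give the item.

After op 1 (swap(6, 2)): offset=0, physical=[A,B,G,D,E,F,C], logical=[A,B,G,D,E,F,C]
After op 2 (swap(1, 3)): offset=0, physical=[A,D,G,B,E,F,C], logical=[A,D,G,B,E,F,C]
After op 3 (replace(1, 'k')): offset=0, physical=[A,k,G,B,E,F,C], logical=[A,k,G,B,E,F,C]
After op 4 (swap(1, 6)): offset=0, physical=[A,C,G,B,E,F,k], logical=[A,C,G,B,E,F,k]
After op 5 (rotate(+3)): offset=3, physical=[A,C,G,B,E,F,k], logical=[B,E,F,k,A,C,G]
After op 6 (rotate(-2)): offset=1, physical=[A,C,G,B,E,F,k], logical=[C,G,B,E,F,k,A]
After op 7 (rotate(-1)): offset=0, physical=[A,C,G,B,E,F,k], logical=[A,C,G,B,E,F,k]
After op 8 (replace(3, 'm')): offset=0, physical=[A,C,G,m,E,F,k], logical=[A,C,G,m,E,F,k]
After op 9 (rotate(+1)): offset=1, physical=[A,C,G,m,E,F,k], logical=[C,G,m,E,F,k,A]
After op 10 (replace(0, 'm')): offset=1, physical=[A,m,G,m,E,F,k], logical=[m,G,m,E,F,k,A]

Answer: G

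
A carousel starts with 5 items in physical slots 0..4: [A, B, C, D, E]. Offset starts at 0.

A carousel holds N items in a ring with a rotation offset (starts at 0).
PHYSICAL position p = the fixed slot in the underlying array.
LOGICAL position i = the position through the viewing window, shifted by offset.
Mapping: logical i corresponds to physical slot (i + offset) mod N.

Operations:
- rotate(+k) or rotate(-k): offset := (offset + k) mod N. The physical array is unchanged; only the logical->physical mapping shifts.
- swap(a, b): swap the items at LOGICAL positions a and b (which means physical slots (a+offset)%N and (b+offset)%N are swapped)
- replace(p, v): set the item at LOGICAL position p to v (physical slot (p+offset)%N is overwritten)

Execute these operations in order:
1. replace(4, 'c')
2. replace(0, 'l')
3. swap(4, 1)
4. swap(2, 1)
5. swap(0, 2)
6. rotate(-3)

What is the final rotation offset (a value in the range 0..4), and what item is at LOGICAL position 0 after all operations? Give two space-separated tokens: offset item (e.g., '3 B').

Answer: 2 l

Derivation:
After op 1 (replace(4, 'c')): offset=0, physical=[A,B,C,D,c], logical=[A,B,C,D,c]
After op 2 (replace(0, 'l')): offset=0, physical=[l,B,C,D,c], logical=[l,B,C,D,c]
After op 3 (swap(4, 1)): offset=0, physical=[l,c,C,D,B], logical=[l,c,C,D,B]
After op 4 (swap(2, 1)): offset=0, physical=[l,C,c,D,B], logical=[l,C,c,D,B]
After op 5 (swap(0, 2)): offset=0, physical=[c,C,l,D,B], logical=[c,C,l,D,B]
After op 6 (rotate(-3)): offset=2, physical=[c,C,l,D,B], logical=[l,D,B,c,C]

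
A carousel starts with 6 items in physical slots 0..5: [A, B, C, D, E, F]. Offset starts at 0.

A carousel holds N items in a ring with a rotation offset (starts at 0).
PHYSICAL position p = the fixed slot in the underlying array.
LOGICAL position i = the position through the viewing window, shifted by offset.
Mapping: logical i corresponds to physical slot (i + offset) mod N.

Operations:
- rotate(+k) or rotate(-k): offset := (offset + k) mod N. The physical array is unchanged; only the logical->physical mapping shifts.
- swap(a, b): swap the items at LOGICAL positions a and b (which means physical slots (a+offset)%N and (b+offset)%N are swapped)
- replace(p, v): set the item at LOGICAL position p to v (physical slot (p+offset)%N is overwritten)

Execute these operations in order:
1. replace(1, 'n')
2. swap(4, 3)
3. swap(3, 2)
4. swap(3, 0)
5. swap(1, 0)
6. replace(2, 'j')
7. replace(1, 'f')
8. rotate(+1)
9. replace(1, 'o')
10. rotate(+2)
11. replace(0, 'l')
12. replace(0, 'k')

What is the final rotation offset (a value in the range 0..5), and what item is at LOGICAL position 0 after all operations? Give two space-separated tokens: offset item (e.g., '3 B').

Answer: 3 k

Derivation:
After op 1 (replace(1, 'n')): offset=0, physical=[A,n,C,D,E,F], logical=[A,n,C,D,E,F]
After op 2 (swap(4, 3)): offset=0, physical=[A,n,C,E,D,F], logical=[A,n,C,E,D,F]
After op 3 (swap(3, 2)): offset=0, physical=[A,n,E,C,D,F], logical=[A,n,E,C,D,F]
After op 4 (swap(3, 0)): offset=0, physical=[C,n,E,A,D,F], logical=[C,n,E,A,D,F]
After op 5 (swap(1, 0)): offset=0, physical=[n,C,E,A,D,F], logical=[n,C,E,A,D,F]
After op 6 (replace(2, 'j')): offset=0, physical=[n,C,j,A,D,F], logical=[n,C,j,A,D,F]
After op 7 (replace(1, 'f')): offset=0, physical=[n,f,j,A,D,F], logical=[n,f,j,A,D,F]
After op 8 (rotate(+1)): offset=1, physical=[n,f,j,A,D,F], logical=[f,j,A,D,F,n]
After op 9 (replace(1, 'o')): offset=1, physical=[n,f,o,A,D,F], logical=[f,o,A,D,F,n]
After op 10 (rotate(+2)): offset=3, physical=[n,f,o,A,D,F], logical=[A,D,F,n,f,o]
After op 11 (replace(0, 'l')): offset=3, physical=[n,f,o,l,D,F], logical=[l,D,F,n,f,o]
After op 12 (replace(0, 'k')): offset=3, physical=[n,f,o,k,D,F], logical=[k,D,F,n,f,o]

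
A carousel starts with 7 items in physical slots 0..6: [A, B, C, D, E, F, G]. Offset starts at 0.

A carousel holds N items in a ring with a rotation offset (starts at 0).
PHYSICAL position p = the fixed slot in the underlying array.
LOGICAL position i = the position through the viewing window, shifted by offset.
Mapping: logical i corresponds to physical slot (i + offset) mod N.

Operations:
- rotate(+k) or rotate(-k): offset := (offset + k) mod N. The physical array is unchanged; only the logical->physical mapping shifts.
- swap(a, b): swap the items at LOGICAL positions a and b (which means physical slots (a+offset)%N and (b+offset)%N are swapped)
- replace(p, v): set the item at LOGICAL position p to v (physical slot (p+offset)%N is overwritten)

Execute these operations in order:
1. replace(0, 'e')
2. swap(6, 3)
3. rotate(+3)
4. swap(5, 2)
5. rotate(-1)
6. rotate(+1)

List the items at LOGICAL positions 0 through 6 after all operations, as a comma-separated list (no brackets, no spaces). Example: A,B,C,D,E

Answer: G,E,B,D,e,F,C

Derivation:
After op 1 (replace(0, 'e')): offset=0, physical=[e,B,C,D,E,F,G], logical=[e,B,C,D,E,F,G]
After op 2 (swap(6, 3)): offset=0, physical=[e,B,C,G,E,F,D], logical=[e,B,C,G,E,F,D]
After op 3 (rotate(+3)): offset=3, physical=[e,B,C,G,E,F,D], logical=[G,E,F,D,e,B,C]
After op 4 (swap(5, 2)): offset=3, physical=[e,F,C,G,E,B,D], logical=[G,E,B,D,e,F,C]
After op 5 (rotate(-1)): offset=2, physical=[e,F,C,G,E,B,D], logical=[C,G,E,B,D,e,F]
After op 6 (rotate(+1)): offset=3, physical=[e,F,C,G,E,B,D], logical=[G,E,B,D,e,F,C]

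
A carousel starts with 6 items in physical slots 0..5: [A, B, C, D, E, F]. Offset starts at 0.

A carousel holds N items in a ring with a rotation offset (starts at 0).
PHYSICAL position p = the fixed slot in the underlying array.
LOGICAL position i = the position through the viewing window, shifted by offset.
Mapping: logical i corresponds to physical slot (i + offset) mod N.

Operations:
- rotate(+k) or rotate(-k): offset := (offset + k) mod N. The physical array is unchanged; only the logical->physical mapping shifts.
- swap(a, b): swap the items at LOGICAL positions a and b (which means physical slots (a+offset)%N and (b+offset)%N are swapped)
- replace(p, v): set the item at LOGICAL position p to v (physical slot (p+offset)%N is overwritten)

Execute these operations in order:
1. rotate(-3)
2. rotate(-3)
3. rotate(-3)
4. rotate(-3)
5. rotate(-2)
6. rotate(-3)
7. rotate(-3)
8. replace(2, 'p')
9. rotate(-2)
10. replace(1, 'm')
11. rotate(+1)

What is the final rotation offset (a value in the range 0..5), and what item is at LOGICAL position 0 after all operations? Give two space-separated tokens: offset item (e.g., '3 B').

After op 1 (rotate(-3)): offset=3, physical=[A,B,C,D,E,F], logical=[D,E,F,A,B,C]
After op 2 (rotate(-3)): offset=0, physical=[A,B,C,D,E,F], logical=[A,B,C,D,E,F]
After op 3 (rotate(-3)): offset=3, physical=[A,B,C,D,E,F], logical=[D,E,F,A,B,C]
After op 4 (rotate(-3)): offset=0, physical=[A,B,C,D,E,F], logical=[A,B,C,D,E,F]
After op 5 (rotate(-2)): offset=4, physical=[A,B,C,D,E,F], logical=[E,F,A,B,C,D]
After op 6 (rotate(-3)): offset=1, physical=[A,B,C,D,E,F], logical=[B,C,D,E,F,A]
After op 7 (rotate(-3)): offset=4, physical=[A,B,C,D,E,F], logical=[E,F,A,B,C,D]
After op 8 (replace(2, 'p')): offset=4, physical=[p,B,C,D,E,F], logical=[E,F,p,B,C,D]
After op 9 (rotate(-2)): offset=2, physical=[p,B,C,D,E,F], logical=[C,D,E,F,p,B]
After op 10 (replace(1, 'm')): offset=2, physical=[p,B,C,m,E,F], logical=[C,m,E,F,p,B]
After op 11 (rotate(+1)): offset=3, physical=[p,B,C,m,E,F], logical=[m,E,F,p,B,C]

Answer: 3 m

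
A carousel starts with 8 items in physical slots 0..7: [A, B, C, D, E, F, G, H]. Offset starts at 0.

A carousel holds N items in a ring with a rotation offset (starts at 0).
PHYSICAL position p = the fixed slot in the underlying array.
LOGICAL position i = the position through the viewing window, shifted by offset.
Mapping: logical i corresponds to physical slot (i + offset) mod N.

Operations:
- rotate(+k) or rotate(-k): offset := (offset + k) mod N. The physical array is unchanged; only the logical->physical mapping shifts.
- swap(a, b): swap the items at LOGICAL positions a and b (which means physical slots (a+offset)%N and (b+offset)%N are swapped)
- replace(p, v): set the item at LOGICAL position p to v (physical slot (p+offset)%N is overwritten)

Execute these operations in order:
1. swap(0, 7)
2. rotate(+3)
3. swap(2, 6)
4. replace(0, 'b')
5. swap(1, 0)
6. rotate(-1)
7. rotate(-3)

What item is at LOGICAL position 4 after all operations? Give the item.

Answer: E

Derivation:
After op 1 (swap(0, 7)): offset=0, physical=[H,B,C,D,E,F,G,A], logical=[H,B,C,D,E,F,G,A]
After op 2 (rotate(+3)): offset=3, physical=[H,B,C,D,E,F,G,A], logical=[D,E,F,G,A,H,B,C]
After op 3 (swap(2, 6)): offset=3, physical=[H,F,C,D,E,B,G,A], logical=[D,E,B,G,A,H,F,C]
After op 4 (replace(0, 'b')): offset=3, physical=[H,F,C,b,E,B,G,A], logical=[b,E,B,G,A,H,F,C]
After op 5 (swap(1, 0)): offset=3, physical=[H,F,C,E,b,B,G,A], logical=[E,b,B,G,A,H,F,C]
After op 6 (rotate(-1)): offset=2, physical=[H,F,C,E,b,B,G,A], logical=[C,E,b,B,G,A,H,F]
After op 7 (rotate(-3)): offset=7, physical=[H,F,C,E,b,B,G,A], logical=[A,H,F,C,E,b,B,G]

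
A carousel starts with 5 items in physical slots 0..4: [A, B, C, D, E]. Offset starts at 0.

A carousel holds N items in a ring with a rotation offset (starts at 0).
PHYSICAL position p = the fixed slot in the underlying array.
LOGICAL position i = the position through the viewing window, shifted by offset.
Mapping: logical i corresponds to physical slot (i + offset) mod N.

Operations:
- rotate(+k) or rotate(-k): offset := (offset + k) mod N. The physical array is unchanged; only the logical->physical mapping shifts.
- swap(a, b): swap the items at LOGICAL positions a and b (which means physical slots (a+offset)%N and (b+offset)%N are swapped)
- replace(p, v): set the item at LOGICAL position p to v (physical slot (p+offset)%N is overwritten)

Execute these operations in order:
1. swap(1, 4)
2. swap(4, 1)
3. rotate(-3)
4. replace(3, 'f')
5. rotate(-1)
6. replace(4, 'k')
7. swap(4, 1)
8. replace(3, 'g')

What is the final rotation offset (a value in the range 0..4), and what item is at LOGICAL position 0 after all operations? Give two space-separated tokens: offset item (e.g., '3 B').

Answer: 1 B

Derivation:
After op 1 (swap(1, 4)): offset=0, physical=[A,E,C,D,B], logical=[A,E,C,D,B]
After op 2 (swap(4, 1)): offset=0, physical=[A,B,C,D,E], logical=[A,B,C,D,E]
After op 3 (rotate(-3)): offset=2, physical=[A,B,C,D,E], logical=[C,D,E,A,B]
After op 4 (replace(3, 'f')): offset=2, physical=[f,B,C,D,E], logical=[C,D,E,f,B]
After op 5 (rotate(-1)): offset=1, physical=[f,B,C,D,E], logical=[B,C,D,E,f]
After op 6 (replace(4, 'k')): offset=1, physical=[k,B,C,D,E], logical=[B,C,D,E,k]
After op 7 (swap(4, 1)): offset=1, physical=[C,B,k,D,E], logical=[B,k,D,E,C]
After op 8 (replace(3, 'g')): offset=1, physical=[C,B,k,D,g], logical=[B,k,D,g,C]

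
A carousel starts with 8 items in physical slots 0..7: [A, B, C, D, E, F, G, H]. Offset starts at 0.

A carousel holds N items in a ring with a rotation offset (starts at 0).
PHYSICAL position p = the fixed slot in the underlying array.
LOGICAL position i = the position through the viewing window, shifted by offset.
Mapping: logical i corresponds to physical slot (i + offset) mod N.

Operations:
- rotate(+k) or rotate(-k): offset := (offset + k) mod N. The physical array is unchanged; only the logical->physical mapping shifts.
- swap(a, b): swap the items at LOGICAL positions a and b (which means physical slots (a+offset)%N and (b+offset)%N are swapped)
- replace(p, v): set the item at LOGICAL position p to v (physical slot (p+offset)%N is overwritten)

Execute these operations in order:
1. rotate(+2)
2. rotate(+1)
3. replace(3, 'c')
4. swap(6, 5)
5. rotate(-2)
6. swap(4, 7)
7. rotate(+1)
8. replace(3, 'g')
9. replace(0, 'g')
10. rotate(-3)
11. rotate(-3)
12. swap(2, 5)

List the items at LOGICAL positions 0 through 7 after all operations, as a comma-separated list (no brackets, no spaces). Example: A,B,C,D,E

Answer: E,g,A,H,F,c,g,D

Derivation:
After op 1 (rotate(+2)): offset=2, physical=[A,B,C,D,E,F,G,H], logical=[C,D,E,F,G,H,A,B]
After op 2 (rotate(+1)): offset=3, physical=[A,B,C,D,E,F,G,H], logical=[D,E,F,G,H,A,B,C]
After op 3 (replace(3, 'c')): offset=3, physical=[A,B,C,D,E,F,c,H], logical=[D,E,F,c,H,A,B,C]
After op 4 (swap(6, 5)): offset=3, physical=[B,A,C,D,E,F,c,H], logical=[D,E,F,c,H,B,A,C]
After op 5 (rotate(-2)): offset=1, physical=[B,A,C,D,E,F,c,H], logical=[A,C,D,E,F,c,H,B]
After op 6 (swap(4, 7)): offset=1, physical=[F,A,C,D,E,B,c,H], logical=[A,C,D,E,B,c,H,F]
After op 7 (rotate(+1)): offset=2, physical=[F,A,C,D,E,B,c,H], logical=[C,D,E,B,c,H,F,A]
After op 8 (replace(3, 'g')): offset=2, physical=[F,A,C,D,E,g,c,H], logical=[C,D,E,g,c,H,F,A]
After op 9 (replace(0, 'g')): offset=2, physical=[F,A,g,D,E,g,c,H], logical=[g,D,E,g,c,H,F,A]
After op 10 (rotate(-3)): offset=7, physical=[F,A,g,D,E,g,c,H], logical=[H,F,A,g,D,E,g,c]
After op 11 (rotate(-3)): offset=4, physical=[F,A,g,D,E,g,c,H], logical=[E,g,c,H,F,A,g,D]
After op 12 (swap(2, 5)): offset=4, physical=[F,c,g,D,E,g,A,H], logical=[E,g,A,H,F,c,g,D]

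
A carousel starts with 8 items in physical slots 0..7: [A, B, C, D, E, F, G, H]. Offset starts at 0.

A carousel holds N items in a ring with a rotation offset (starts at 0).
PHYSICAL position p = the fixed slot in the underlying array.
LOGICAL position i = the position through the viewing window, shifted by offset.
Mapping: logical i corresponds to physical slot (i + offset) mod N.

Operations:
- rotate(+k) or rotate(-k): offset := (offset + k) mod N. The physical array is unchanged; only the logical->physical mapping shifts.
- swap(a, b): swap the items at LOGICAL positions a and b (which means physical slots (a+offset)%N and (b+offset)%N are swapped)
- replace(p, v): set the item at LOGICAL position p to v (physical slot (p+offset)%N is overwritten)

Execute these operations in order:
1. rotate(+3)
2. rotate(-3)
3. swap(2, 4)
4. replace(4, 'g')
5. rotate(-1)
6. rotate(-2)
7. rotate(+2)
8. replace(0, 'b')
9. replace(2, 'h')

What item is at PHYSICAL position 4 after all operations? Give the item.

Answer: g

Derivation:
After op 1 (rotate(+3)): offset=3, physical=[A,B,C,D,E,F,G,H], logical=[D,E,F,G,H,A,B,C]
After op 2 (rotate(-3)): offset=0, physical=[A,B,C,D,E,F,G,H], logical=[A,B,C,D,E,F,G,H]
After op 3 (swap(2, 4)): offset=0, physical=[A,B,E,D,C,F,G,H], logical=[A,B,E,D,C,F,G,H]
After op 4 (replace(4, 'g')): offset=0, physical=[A,B,E,D,g,F,G,H], logical=[A,B,E,D,g,F,G,H]
After op 5 (rotate(-1)): offset=7, physical=[A,B,E,D,g,F,G,H], logical=[H,A,B,E,D,g,F,G]
After op 6 (rotate(-2)): offset=5, physical=[A,B,E,D,g,F,G,H], logical=[F,G,H,A,B,E,D,g]
After op 7 (rotate(+2)): offset=7, physical=[A,B,E,D,g,F,G,H], logical=[H,A,B,E,D,g,F,G]
After op 8 (replace(0, 'b')): offset=7, physical=[A,B,E,D,g,F,G,b], logical=[b,A,B,E,D,g,F,G]
After op 9 (replace(2, 'h')): offset=7, physical=[A,h,E,D,g,F,G,b], logical=[b,A,h,E,D,g,F,G]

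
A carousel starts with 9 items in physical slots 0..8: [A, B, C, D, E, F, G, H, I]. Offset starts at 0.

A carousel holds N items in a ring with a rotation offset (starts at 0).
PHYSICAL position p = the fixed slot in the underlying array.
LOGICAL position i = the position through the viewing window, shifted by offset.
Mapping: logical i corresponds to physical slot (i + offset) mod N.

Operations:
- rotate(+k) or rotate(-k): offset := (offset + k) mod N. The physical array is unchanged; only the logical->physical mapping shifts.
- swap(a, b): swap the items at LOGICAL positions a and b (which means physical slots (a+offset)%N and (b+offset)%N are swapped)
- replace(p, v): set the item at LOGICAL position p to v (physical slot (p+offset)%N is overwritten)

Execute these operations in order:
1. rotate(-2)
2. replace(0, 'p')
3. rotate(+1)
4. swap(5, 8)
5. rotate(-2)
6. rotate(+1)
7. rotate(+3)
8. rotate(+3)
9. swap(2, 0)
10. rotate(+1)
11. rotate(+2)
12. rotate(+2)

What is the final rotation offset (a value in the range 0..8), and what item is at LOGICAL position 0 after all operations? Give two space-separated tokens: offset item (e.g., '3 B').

Answer: 0 A

Derivation:
After op 1 (rotate(-2)): offset=7, physical=[A,B,C,D,E,F,G,H,I], logical=[H,I,A,B,C,D,E,F,G]
After op 2 (replace(0, 'p')): offset=7, physical=[A,B,C,D,E,F,G,p,I], logical=[p,I,A,B,C,D,E,F,G]
After op 3 (rotate(+1)): offset=8, physical=[A,B,C,D,E,F,G,p,I], logical=[I,A,B,C,D,E,F,G,p]
After op 4 (swap(5, 8)): offset=8, physical=[A,B,C,D,p,F,G,E,I], logical=[I,A,B,C,D,p,F,G,E]
After op 5 (rotate(-2)): offset=6, physical=[A,B,C,D,p,F,G,E,I], logical=[G,E,I,A,B,C,D,p,F]
After op 6 (rotate(+1)): offset=7, physical=[A,B,C,D,p,F,G,E,I], logical=[E,I,A,B,C,D,p,F,G]
After op 7 (rotate(+3)): offset=1, physical=[A,B,C,D,p,F,G,E,I], logical=[B,C,D,p,F,G,E,I,A]
After op 8 (rotate(+3)): offset=4, physical=[A,B,C,D,p,F,G,E,I], logical=[p,F,G,E,I,A,B,C,D]
After op 9 (swap(2, 0)): offset=4, physical=[A,B,C,D,G,F,p,E,I], logical=[G,F,p,E,I,A,B,C,D]
After op 10 (rotate(+1)): offset=5, physical=[A,B,C,D,G,F,p,E,I], logical=[F,p,E,I,A,B,C,D,G]
After op 11 (rotate(+2)): offset=7, physical=[A,B,C,D,G,F,p,E,I], logical=[E,I,A,B,C,D,G,F,p]
After op 12 (rotate(+2)): offset=0, physical=[A,B,C,D,G,F,p,E,I], logical=[A,B,C,D,G,F,p,E,I]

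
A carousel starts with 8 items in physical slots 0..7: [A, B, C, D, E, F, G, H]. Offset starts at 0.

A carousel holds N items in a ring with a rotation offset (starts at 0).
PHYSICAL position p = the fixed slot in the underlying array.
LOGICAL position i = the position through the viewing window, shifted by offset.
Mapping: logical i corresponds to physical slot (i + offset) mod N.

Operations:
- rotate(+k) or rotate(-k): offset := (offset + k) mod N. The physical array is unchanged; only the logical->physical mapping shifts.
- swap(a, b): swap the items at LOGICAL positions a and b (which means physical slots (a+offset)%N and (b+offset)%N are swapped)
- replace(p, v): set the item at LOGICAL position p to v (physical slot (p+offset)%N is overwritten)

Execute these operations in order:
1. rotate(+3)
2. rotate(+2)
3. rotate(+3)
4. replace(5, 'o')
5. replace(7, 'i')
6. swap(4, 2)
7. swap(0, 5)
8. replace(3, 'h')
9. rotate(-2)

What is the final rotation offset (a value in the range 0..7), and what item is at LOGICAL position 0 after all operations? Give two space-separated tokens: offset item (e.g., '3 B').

Answer: 6 G

Derivation:
After op 1 (rotate(+3)): offset=3, physical=[A,B,C,D,E,F,G,H], logical=[D,E,F,G,H,A,B,C]
After op 2 (rotate(+2)): offset=5, physical=[A,B,C,D,E,F,G,H], logical=[F,G,H,A,B,C,D,E]
After op 3 (rotate(+3)): offset=0, physical=[A,B,C,D,E,F,G,H], logical=[A,B,C,D,E,F,G,H]
After op 4 (replace(5, 'o')): offset=0, physical=[A,B,C,D,E,o,G,H], logical=[A,B,C,D,E,o,G,H]
After op 5 (replace(7, 'i')): offset=0, physical=[A,B,C,D,E,o,G,i], logical=[A,B,C,D,E,o,G,i]
After op 6 (swap(4, 2)): offset=0, physical=[A,B,E,D,C,o,G,i], logical=[A,B,E,D,C,o,G,i]
After op 7 (swap(0, 5)): offset=0, physical=[o,B,E,D,C,A,G,i], logical=[o,B,E,D,C,A,G,i]
After op 8 (replace(3, 'h')): offset=0, physical=[o,B,E,h,C,A,G,i], logical=[o,B,E,h,C,A,G,i]
After op 9 (rotate(-2)): offset=6, physical=[o,B,E,h,C,A,G,i], logical=[G,i,o,B,E,h,C,A]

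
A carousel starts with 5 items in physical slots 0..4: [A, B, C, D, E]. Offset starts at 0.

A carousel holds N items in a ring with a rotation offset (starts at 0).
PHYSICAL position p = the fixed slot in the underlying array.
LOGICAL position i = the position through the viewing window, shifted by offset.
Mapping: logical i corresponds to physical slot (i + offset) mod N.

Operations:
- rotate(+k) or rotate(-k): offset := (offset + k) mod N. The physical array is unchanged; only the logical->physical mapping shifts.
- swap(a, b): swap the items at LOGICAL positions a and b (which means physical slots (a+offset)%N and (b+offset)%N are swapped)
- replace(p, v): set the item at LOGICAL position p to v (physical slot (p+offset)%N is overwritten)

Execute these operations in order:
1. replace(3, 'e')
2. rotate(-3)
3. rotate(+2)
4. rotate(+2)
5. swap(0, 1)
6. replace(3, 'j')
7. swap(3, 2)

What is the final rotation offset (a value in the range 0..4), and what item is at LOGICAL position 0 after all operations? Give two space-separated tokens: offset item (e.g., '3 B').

After op 1 (replace(3, 'e')): offset=0, physical=[A,B,C,e,E], logical=[A,B,C,e,E]
After op 2 (rotate(-3)): offset=2, physical=[A,B,C,e,E], logical=[C,e,E,A,B]
After op 3 (rotate(+2)): offset=4, physical=[A,B,C,e,E], logical=[E,A,B,C,e]
After op 4 (rotate(+2)): offset=1, physical=[A,B,C,e,E], logical=[B,C,e,E,A]
After op 5 (swap(0, 1)): offset=1, physical=[A,C,B,e,E], logical=[C,B,e,E,A]
After op 6 (replace(3, 'j')): offset=1, physical=[A,C,B,e,j], logical=[C,B,e,j,A]
After op 7 (swap(3, 2)): offset=1, physical=[A,C,B,j,e], logical=[C,B,j,e,A]

Answer: 1 C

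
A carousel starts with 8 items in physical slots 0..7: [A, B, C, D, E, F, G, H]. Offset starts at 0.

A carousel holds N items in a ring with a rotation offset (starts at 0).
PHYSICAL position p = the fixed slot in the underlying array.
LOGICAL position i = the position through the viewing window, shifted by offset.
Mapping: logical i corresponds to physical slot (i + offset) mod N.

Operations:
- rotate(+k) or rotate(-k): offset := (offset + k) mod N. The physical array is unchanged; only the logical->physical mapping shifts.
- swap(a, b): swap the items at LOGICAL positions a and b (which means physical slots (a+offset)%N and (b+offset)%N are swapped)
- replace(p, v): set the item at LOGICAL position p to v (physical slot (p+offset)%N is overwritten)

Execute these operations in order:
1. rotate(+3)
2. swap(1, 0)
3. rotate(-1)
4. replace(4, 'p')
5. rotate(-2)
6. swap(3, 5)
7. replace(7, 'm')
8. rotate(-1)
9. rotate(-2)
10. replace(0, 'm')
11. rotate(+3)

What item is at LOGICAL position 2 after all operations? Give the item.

After op 1 (rotate(+3)): offset=3, physical=[A,B,C,D,E,F,G,H], logical=[D,E,F,G,H,A,B,C]
After op 2 (swap(1, 0)): offset=3, physical=[A,B,C,E,D,F,G,H], logical=[E,D,F,G,H,A,B,C]
After op 3 (rotate(-1)): offset=2, physical=[A,B,C,E,D,F,G,H], logical=[C,E,D,F,G,H,A,B]
After op 4 (replace(4, 'p')): offset=2, physical=[A,B,C,E,D,F,p,H], logical=[C,E,D,F,p,H,A,B]
After op 5 (rotate(-2)): offset=0, physical=[A,B,C,E,D,F,p,H], logical=[A,B,C,E,D,F,p,H]
After op 6 (swap(3, 5)): offset=0, physical=[A,B,C,F,D,E,p,H], logical=[A,B,C,F,D,E,p,H]
After op 7 (replace(7, 'm')): offset=0, physical=[A,B,C,F,D,E,p,m], logical=[A,B,C,F,D,E,p,m]
After op 8 (rotate(-1)): offset=7, physical=[A,B,C,F,D,E,p,m], logical=[m,A,B,C,F,D,E,p]
After op 9 (rotate(-2)): offset=5, physical=[A,B,C,F,D,E,p,m], logical=[E,p,m,A,B,C,F,D]
After op 10 (replace(0, 'm')): offset=5, physical=[A,B,C,F,D,m,p,m], logical=[m,p,m,A,B,C,F,D]
After op 11 (rotate(+3)): offset=0, physical=[A,B,C,F,D,m,p,m], logical=[A,B,C,F,D,m,p,m]

Answer: C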